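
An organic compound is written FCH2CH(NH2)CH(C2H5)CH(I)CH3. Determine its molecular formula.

Atom tally by fragment:
  FCH2 → C:1 H:2 F:1
  CH(NH2) → C:1 H:3 N:1
  CH(C2H5) → C:3 H:6
  CH(I) → C:1 H:1 I:1
  CH3 → C:1 H:3
Element totals:
  C: 7
  H: 15
  F: 1
  I: 1
  N: 1

C7H15FIN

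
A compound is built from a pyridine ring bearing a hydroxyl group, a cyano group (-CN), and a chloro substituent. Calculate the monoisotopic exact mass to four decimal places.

153.9934

Atom tally by fragment:
  pyridine ring core → C:5 H:5 N:1
  (− 3 ring H displaced by substituents)
  + OH → O:1 H:1
  + CN → C:1 N:1
  + Cl → Cl:1
Element totals:
  C: 6
  H: 3
  Cl: 1
  N: 2
  O: 1
Molecular formula: C6H3ClN2O.
  M = 6(12.0) + 3(1.007825) + 34.968853 + 2(14.003074) + 15.994915
    = 72.000000 + 3.023475 + 34.968853 + 28.006148 + 15.994915 = 153.993391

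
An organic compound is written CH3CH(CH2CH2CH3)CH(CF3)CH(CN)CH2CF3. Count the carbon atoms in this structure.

11

Element totals:
  C: 11
  H: 15
  F: 6
  N: 1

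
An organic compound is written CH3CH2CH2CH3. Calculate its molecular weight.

Atom tally by fragment:
  CH3 → C:1 H:3
  CH2 → C:1 H:2
  CH2 → C:1 H:2
  CH3 → C:1 H:3
Element totals:
  C: 4
  H: 10
Molecular formula: C4H10.
  M = 4(12.011) + 10(1.008)
    = 48.044 + 10.080 = 58.124

58.12 g/mol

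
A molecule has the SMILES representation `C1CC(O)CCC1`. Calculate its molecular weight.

100.16 g/mol

Atom tally by fragment:
  cyclohexane ring core → C:6 H:12
  (− 1 ring H displaced by substituents)
  + OH → O:1 H:1
Element totals:
  C: 6
  H: 12
  O: 1
Molecular formula: C6H12O.
  M = 6(12.011) + 12(1.008) + 15.999
    = 72.066 + 12.096 + 15.999 = 100.161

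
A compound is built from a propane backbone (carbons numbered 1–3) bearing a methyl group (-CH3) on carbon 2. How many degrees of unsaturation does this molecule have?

Atom tally by fragment:
  CH3 → C:1 H:3
  CH(CH3) → C:2 H:4
  CH3 → C:1 H:3
Element totals:
  C: 4
  H: 10
Molecular formula: C4H10.
DoU = (2C + 2 + N − H − X) / 2 = (2·4 + 2 + 0 − 10 − 0) / 2 = 0.

0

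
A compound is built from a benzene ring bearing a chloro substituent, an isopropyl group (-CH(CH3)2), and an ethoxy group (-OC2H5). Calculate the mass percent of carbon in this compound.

Atom tally by fragment:
  benzene ring core → C:6 H:6
  (− 3 ring H displaced by substituents)
  + Cl → Cl:1
  + CH(CH3)2 → C:3 H:7
  + OC2H5 → C:2 H:5 O:1
Element totals:
  C: 11
  H: 15
  Cl: 1
  O: 1
Molecular formula: C11H15ClO.
Molar mass = 198.690 g/mol.
Mass from C: 11 × 12.011 = 132.121 g/mol.
%C = 132.121 / 198.690 × 100 = 66.50%.

66.50%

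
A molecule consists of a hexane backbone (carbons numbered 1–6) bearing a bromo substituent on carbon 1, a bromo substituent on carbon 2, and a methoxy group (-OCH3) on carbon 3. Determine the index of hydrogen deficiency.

0

Atom tally by fragment:
  BrCH2 → C:1 H:2 Br:1
  CH(Br) → C:1 H:1 Br:1
  CH(OCH3) → C:2 H:4 O:1
  CH2 → C:1 H:2
  CH2 → C:1 H:2
  CH3 → C:1 H:3
Element totals:
  C: 7
  H: 14
  Br: 2
  O: 1
Molecular formula: C7H14Br2O.
DoU = (2C + 2 + N − H − X) / 2 = (2·7 + 2 + 0 − 14 − 2) / 2 = 0.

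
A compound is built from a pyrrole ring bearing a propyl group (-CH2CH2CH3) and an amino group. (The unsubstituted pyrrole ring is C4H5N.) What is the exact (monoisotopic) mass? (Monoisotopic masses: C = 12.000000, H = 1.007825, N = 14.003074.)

Atom tally by fragment:
  pyrrole ring core → C:4 H:5 N:1
  (− 2 ring H displaced by substituents)
  + CH2CH2CH3 → C:3 H:7
  + NH2 → N:1 H:2
Element totals:
  C: 7
  H: 12
  N: 2
Molecular formula: C7H12N2.
  M = 7(12.0) + 12(1.007825) + 2(14.003074)
    = 84.000000 + 12.093900 + 28.006148 = 124.100048

124.1000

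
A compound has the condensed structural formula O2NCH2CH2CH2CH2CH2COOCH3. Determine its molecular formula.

C7H13NO4

Atom tally by fragment:
  O2NCH2 → C:1 H:2 N:1 O:2
  CH2 → C:1 H:2
  CH2 → C:1 H:2
  CH2 → C:1 H:2
  CH2COOCH3 → C:3 H:5 O:2
Element totals:
  C: 7
  H: 13
  N: 1
  O: 4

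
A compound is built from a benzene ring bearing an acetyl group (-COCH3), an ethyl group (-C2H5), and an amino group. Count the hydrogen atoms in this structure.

Atom tally by fragment:
  benzene ring core → C:6 H:6
  (− 3 ring H displaced by substituents)
  + COCH3 → C:2 H:3 O:1
  + C2H5 → C:2 H:5
  + NH2 → N:1 H:2
Element totals:
  C: 10
  H: 13
  N: 1
  O: 1

13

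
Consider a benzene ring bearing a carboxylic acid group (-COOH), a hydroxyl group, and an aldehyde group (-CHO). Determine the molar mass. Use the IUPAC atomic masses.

166.13 g/mol

Atom tally by fragment:
  benzene ring core → C:6 H:6
  (− 3 ring H displaced by substituents)
  + COOH → C:1 H:1 O:2
  + OH → O:1 H:1
  + CHO → C:1 H:1 O:1
Element totals:
  C: 8
  H: 6
  O: 4
Molecular formula: C8H6O4.
  M = 8(12.011) + 6(1.008) + 4(15.999)
    = 96.088 + 6.048 + 63.996 = 166.132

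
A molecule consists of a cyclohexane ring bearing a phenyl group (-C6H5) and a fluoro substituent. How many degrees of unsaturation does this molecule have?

Atom tally by fragment:
  cyclohexane ring core → C:6 H:12
  (− 2 ring H displaced by substituents)
  + C6H5 → C:6 H:5
  + F → F:1
Element totals:
  C: 12
  H: 15
  F: 1
Molecular formula: C12H15F.
DoU = (2C + 2 + N − H − X) / 2 = (2·12 + 2 + 0 − 15 − 1) / 2 = 5.

5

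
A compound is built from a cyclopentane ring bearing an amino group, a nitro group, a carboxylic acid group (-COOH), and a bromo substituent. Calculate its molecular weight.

253.05 g/mol

Atom tally by fragment:
  cyclopentane ring core → C:5 H:10
  (− 4 ring H displaced by substituents)
  + NH2 → N:1 H:2
  + NO2 → N:1 O:2
  + COOH → C:1 H:1 O:2
  + Br → Br:1
Element totals:
  C: 6
  H: 9
  Br: 1
  N: 2
  O: 4
Molecular formula: C6H9BrN2O4.
  M = 6(12.011) + 9(1.008) + 79.904 + 2(14.007) + 4(15.999)
    = 72.066 + 9.072 + 79.904 + 28.014 + 63.996 = 253.052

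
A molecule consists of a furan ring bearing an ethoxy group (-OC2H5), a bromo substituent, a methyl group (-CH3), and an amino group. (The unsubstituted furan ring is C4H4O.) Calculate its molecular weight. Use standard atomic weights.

Atom tally by fragment:
  furan ring core → C:4 H:4 O:1
  (− 4 ring H displaced by substituents)
  + OC2H5 → C:2 H:5 O:1
  + Br → Br:1
  + CH3 → C:1 H:3
  + NH2 → N:1 H:2
Element totals:
  C: 7
  H: 10
  Br: 1
  N: 1
  O: 2
Molecular formula: C7H10BrNO2.
  M = 7(12.011) + 10(1.008) + 79.904 + 14.007 + 2(15.999)
    = 84.077 + 10.080 + 79.904 + 14.007 + 31.998 = 220.066

220.07 g/mol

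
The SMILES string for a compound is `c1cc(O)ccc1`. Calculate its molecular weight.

Atom tally by fragment:
  benzene ring core → C:6 H:6
  (− 1 ring H displaced by substituents)
  + OH → O:1 H:1
Element totals:
  C: 6
  H: 6
  O: 1
Molecular formula: C6H6O.
  M = 6(12.011) + 6(1.008) + 15.999
    = 72.066 + 6.048 + 15.999 = 94.113

94.11 g/mol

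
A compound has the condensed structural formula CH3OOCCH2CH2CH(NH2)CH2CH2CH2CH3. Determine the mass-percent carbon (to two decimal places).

62.39%

Atom tally by fragment:
  CH3OOCCH2 → C:3 H:5 O:2
  CH2 → C:1 H:2
  CH(NH2) → C:1 H:3 N:1
  CH2 → C:1 H:2
  CH2 → C:1 H:2
  CH2 → C:1 H:2
  CH3 → C:1 H:3
Element totals:
  C: 9
  H: 19
  N: 1
  O: 2
Molecular formula: C9H19NO2.
Molar mass = 173.256 g/mol.
Mass from C: 9 × 12.011 = 108.099 g/mol.
%C = 108.099 / 173.256 × 100 = 62.39%.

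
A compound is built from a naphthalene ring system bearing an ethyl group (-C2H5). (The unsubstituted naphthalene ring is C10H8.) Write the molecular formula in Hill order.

Atom tally by fragment:
  naphthalene ring system core → C:10 H:8
  (− 1 ring H displaced by substituents)
  + C2H5 → C:2 H:5
Element totals:
  C: 12
  H: 12

C12H12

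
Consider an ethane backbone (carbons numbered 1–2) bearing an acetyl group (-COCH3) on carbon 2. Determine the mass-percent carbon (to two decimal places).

66.63%

Atom tally by fragment:
  CH3 → C:1 H:3
  CH2COCH3 → C:3 H:5 O:1
Element totals:
  C: 4
  H: 8
  O: 1
Molecular formula: C4H8O.
Molar mass = 72.107 g/mol.
Mass from C: 4 × 12.011 = 48.044 g/mol.
%C = 48.044 / 72.107 × 100 = 66.63%.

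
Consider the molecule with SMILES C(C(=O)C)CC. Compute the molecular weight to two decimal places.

86.13 g/mol

Atom tally by fragment:
  CH3COCH2 → C:3 H:5 O:1
  CH2 → C:1 H:2
  CH3 → C:1 H:3
Element totals:
  C: 5
  H: 10
  O: 1
Molecular formula: C5H10O.
  M = 5(12.011) + 10(1.008) + 15.999
    = 60.055 + 10.080 + 15.999 = 86.134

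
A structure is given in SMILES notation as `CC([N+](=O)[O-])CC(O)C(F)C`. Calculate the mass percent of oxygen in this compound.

Atom tally by fragment:
  CH3 → C:1 H:3
  CH(NO2) → C:1 H:1 N:1 O:2
  CH2 → C:1 H:2
  CH(OH) → C:1 H:2 O:1
  CH(F) → C:1 H:1 F:1
  CH3 → C:1 H:3
Element totals:
  C: 6
  H: 12
  F: 1
  N: 1
  O: 3
Molecular formula: C6H12FNO3.
Molar mass = 165.164 g/mol.
Mass from O: 3 × 15.999 = 47.997 g/mol.
%O = 47.997 / 165.164 × 100 = 29.06%.

29.06%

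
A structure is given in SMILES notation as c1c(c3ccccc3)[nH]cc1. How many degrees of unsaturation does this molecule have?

7

Atom tally by fragment:
  pyrrole ring core → C:4 H:5 N:1
  (− 1 ring H displaced by substituents)
  + C6H5 → C:6 H:5
Element totals:
  C: 10
  H: 9
  N: 1
Molecular formula: C10H9N.
DoU = (2C + 2 + N − H − X) / 2 = (2·10 + 2 + 1 − 9 − 0) / 2 = 7.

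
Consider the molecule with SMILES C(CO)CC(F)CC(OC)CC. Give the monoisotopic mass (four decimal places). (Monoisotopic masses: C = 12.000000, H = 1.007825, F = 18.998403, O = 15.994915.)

178.1369

Atom tally by fragment:
  HOCH2CH2 → C:2 H:5 O:1
  CH2 → C:1 H:2
  CH(F) → C:1 H:1 F:1
  CH2 → C:1 H:2
  CH(OCH3) → C:2 H:4 O:1
  CH2 → C:1 H:2
  CH3 → C:1 H:3
Element totals:
  C: 9
  H: 19
  F: 1
  O: 2
Molecular formula: C9H19FO2.
  M = 9(12.0) + 19(1.007825) + 18.998403 + 2(15.994915)
    = 108.000000 + 19.148675 + 18.998403 + 31.989830 = 178.136908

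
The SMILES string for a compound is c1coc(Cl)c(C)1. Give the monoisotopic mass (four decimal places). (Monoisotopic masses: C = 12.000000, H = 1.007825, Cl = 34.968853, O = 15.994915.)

116.0029

Atom tally by fragment:
  furan ring core → C:4 H:4 O:1
  (− 2 ring H displaced by substituents)
  + Cl → Cl:1
  + CH3 → C:1 H:3
Element totals:
  C: 5
  H: 5
  Cl: 1
  O: 1
Molecular formula: C5H5ClO.
  M = 5(12.0) + 5(1.007825) + 34.968853 + 15.994915
    = 60.000000 + 5.039125 + 34.968853 + 15.994915 = 116.002893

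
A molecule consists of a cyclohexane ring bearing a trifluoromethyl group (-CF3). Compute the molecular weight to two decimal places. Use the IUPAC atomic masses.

152.16 g/mol

Atom tally by fragment:
  cyclohexane ring core → C:6 H:12
  (− 1 ring H displaced by substituents)
  + CF3 → C:1 F:3
Element totals:
  C: 7
  H: 11
  F: 3
Molecular formula: C7H11F3.
  M = 7(12.011) + 11(1.008) + 3(18.998)
    = 84.077 + 11.088 + 56.994 = 152.159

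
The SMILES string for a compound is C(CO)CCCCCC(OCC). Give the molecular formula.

Atom tally by fragment:
  HOCH2CH2 → C:2 H:5 O:1
  CH2 → C:1 H:2
  CH2 → C:1 H:2
  CH2 → C:1 H:2
  CH2 → C:1 H:2
  CH2 → C:1 H:2
  CH2OC2H5 → C:3 H:7 O:1
Element totals:
  C: 10
  H: 22
  O: 2

C10H22O2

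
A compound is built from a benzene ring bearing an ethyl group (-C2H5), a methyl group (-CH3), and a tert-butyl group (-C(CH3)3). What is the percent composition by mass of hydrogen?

Atom tally by fragment:
  benzene ring core → C:6 H:6
  (− 3 ring H displaced by substituents)
  + C2H5 → C:2 H:5
  + CH3 → C:1 H:3
  + C(CH3)3 → C:4 H:9
Element totals:
  C: 13
  H: 20
Molecular formula: C13H20.
Molar mass = 176.303 g/mol.
Mass from H: 20 × 1.008 = 20.160 g/mol.
%H = 20.160 / 176.303 × 100 = 11.43%.

11.43%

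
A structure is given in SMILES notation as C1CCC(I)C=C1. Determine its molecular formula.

C6H9I

Atom tally by fragment:
  cyclohexene ring core → C:6 H:10
  (− 1 ring H displaced by substituents)
  + I → I:1
Element totals:
  C: 6
  H: 9
  I: 1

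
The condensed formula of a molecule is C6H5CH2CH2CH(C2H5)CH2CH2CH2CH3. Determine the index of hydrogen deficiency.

Element totals:
  C: 15
  H: 24
Molecular formula: C15H24.
DoU = (2C + 2 + N − H − X) / 2 = (2·15 + 2 + 0 − 24 − 0) / 2 = 4.

4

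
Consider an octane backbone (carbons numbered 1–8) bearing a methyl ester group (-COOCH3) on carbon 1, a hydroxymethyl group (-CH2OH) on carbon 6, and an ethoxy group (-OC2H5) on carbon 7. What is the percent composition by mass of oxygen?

Atom tally by fragment:
  CH3OOCCH2 → C:3 H:5 O:2
  CH2 → C:1 H:2
  CH2 → C:1 H:2
  CH2 → C:1 H:2
  CH2 → C:1 H:2
  CH(CH2OH) → C:2 H:4 O:1
  CH(OC2H5) → C:3 H:6 O:1
  CH3 → C:1 H:3
Element totals:
  C: 13
  H: 26
  O: 4
Molecular formula: C13H26O4.
Molar mass = 246.347 g/mol.
Mass from O: 4 × 15.999 = 63.996 g/mol.
%O = 63.996 / 246.347 × 100 = 25.98%.

25.98%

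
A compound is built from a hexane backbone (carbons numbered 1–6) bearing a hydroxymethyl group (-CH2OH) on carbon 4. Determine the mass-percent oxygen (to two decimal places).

13.77%

Atom tally by fragment:
  CH3 → C:1 H:3
  CH2 → C:1 H:2
  CH2 → C:1 H:2
  CH(CH2OH) → C:2 H:4 O:1
  CH2 → C:1 H:2
  CH3 → C:1 H:3
Element totals:
  C: 7
  H: 16
  O: 1
Molecular formula: C7H16O.
Molar mass = 116.204 g/mol.
Mass from O: 1 × 15.999 = 15.999 g/mol.
%O = 15.999 / 116.204 × 100 = 13.77%.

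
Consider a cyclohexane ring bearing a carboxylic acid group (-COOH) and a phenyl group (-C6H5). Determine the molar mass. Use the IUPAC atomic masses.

204.27 g/mol

Atom tally by fragment:
  cyclohexane ring core → C:6 H:12
  (− 2 ring H displaced by substituents)
  + COOH → C:1 H:1 O:2
  + C6H5 → C:6 H:5
Element totals:
  C: 13
  H: 16
  O: 2
Molecular formula: C13H16O2.
  M = 13(12.011) + 16(1.008) + 2(15.999)
    = 156.143 + 16.128 + 31.998 = 204.269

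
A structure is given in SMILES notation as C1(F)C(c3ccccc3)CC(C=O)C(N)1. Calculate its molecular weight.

207.25 g/mol

Atom tally by fragment:
  cyclopentane ring core → C:5 H:10
  (− 4 ring H displaced by substituents)
  + F → F:1
  + C6H5 → C:6 H:5
  + CHO → C:1 H:1 O:1
  + NH2 → N:1 H:2
Element totals:
  C: 12
  H: 14
  F: 1
  N: 1
  O: 1
Molecular formula: C12H14FNO.
  M = 12(12.011) + 14(1.008) + 18.998 + 14.007 + 15.999
    = 144.132 + 14.112 + 18.998 + 14.007 + 15.999 = 207.248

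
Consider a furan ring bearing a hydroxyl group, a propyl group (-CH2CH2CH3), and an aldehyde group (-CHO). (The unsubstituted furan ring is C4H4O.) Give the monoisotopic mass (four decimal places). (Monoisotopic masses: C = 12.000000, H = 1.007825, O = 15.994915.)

Atom tally by fragment:
  furan ring core → C:4 H:4 O:1
  (− 3 ring H displaced by substituents)
  + OH → O:1 H:1
  + CH2CH2CH3 → C:3 H:7
  + CHO → C:1 H:1 O:1
Element totals:
  C: 8
  H: 10
  O: 3
Molecular formula: C8H10O3.
  M = 8(12.0) + 10(1.007825) + 3(15.994915)
    = 96.000000 + 10.078250 + 47.984745 = 154.062995

154.0630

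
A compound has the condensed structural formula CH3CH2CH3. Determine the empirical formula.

Atom tally by fragment:
  CH3 → C:1 H:3
  CH2 → C:1 H:2
  CH3 → C:1 H:3
Element totals:
  C: 3
  H: 8
Molecular formula: C3H8.
gcd of subscripts (3, 8) = 1, so the empirical formula equals the molecular formula.

C3H8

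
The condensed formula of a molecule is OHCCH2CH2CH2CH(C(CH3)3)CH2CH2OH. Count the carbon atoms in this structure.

Element totals:
  C: 11
  H: 22
  O: 2

11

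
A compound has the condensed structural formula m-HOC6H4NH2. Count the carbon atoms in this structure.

6

Atom tally by fragment:
  benzene ring core → C:6 H:6
  (− 2 ring H displaced by substituents)
  + OH → O:1 H:1
  + NH2 → N:1 H:2
Element totals:
  C: 6
  H: 7
  N: 1
  O: 1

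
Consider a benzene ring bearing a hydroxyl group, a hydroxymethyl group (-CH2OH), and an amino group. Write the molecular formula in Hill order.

Atom tally by fragment:
  benzene ring core → C:6 H:6
  (− 3 ring H displaced by substituents)
  + OH → O:1 H:1
  + CH2OH → C:1 H:3 O:1
  + NH2 → N:1 H:2
Element totals:
  C: 7
  H: 9
  N: 1
  O: 2

C7H9NO2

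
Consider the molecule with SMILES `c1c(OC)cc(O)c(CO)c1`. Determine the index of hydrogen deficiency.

4

Atom tally by fragment:
  benzene ring core → C:6 H:6
  (− 3 ring H displaced by substituents)
  + OCH3 → C:1 H:3 O:1
  + OH → O:1 H:1
  + CH2OH → C:1 H:3 O:1
Element totals:
  C: 8
  H: 10
  O: 3
Molecular formula: C8H10O3.
DoU = (2C + 2 + N − H − X) / 2 = (2·8 + 2 + 0 − 10 − 0) / 2 = 4.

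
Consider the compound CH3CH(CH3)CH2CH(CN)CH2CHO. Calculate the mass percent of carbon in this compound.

69.03%

Atom tally by fragment:
  CH3 → C:1 H:3
  CH(CH3) → C:2 H:4
  CH2 → C:1 H:2
  CH(CN) → C:2 H:1 N:1
  CH2CHO → C:2 H:3 O:1
Element totals:
  C: 8
  H: 13
  N: 1
  O: 1
Molecular formula: C8H13NO.
Molar mass = 139.198 g/mol.
Mass from C: 8 × 12.011 = 96.088 g/mol.
%C = 96.088 / 139.198 × 100 = 69.03%.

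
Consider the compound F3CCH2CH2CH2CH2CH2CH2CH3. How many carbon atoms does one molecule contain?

Element totals:
  C: 8
  H: 15
  F: 3

8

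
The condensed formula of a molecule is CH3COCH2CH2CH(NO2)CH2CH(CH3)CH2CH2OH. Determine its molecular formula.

Atom tally by fragment:
  CH3COCH2 → C:3 H:5 O:1
  CH2 → C:1 H:2
  CH(NO2) → C:1 H:1 N:1 O:2
  CH2 → C:1 H:2
  CH(CH3) → C:2 H:4
  CH2CH2OH → C:2 H:5 O:1
Element totals:
  C: 10
  H: 19
  N: 1
  O: 4

C10H19NO4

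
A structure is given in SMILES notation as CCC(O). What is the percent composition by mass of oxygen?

Atom tally by fragment:
  CH3 → C:1 H:3
  CH2 → C:1 H:2
  CH2OH → C:1 H:3 O:1
Element totals:
  C: 3
  H: 8
  O: 1
Molecular formula: C3H8O.
Molar mass = 60.096 g/mol.
Mass from O: 1 × 15.999 = 15.999 g/mol.
%O = 15.999 / 60.096 × 100 = 26.62%.

26.62%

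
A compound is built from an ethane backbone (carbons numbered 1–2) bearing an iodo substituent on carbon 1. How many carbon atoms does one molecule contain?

2

Atom tally by fragment:
  ICH2 → C:1 H:2 I:1
  CH3 → C:1 H:3
Element totals:
  C: 2
  H: 5
  I: 1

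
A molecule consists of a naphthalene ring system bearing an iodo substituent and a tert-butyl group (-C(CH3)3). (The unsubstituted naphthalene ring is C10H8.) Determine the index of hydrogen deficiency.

7

Atom tally by fragment:
  naphthalene ring system core → C:10 H:8
  (− 2 ring H displaced by substituents)
  + I → I:1
  + C(CH3)3 → C:4 H:9
Element totals:
  C: 14
  H: 15
  I: 1
Molecular formula: C14H15I.
DoU = (2C + 2 + N − H − X) / 2 = (2·14 + 2 + 0 − 15 − 1) / 2 = 7.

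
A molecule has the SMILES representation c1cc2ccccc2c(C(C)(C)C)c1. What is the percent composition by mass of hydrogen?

8.75%

Atom tally by fragment:
  naphthalene ring system core → C:10 H:8
  (− 1 ring H displaced by substituents)
  + C(CH3)3 → C:4 H:9
Element totals:
  C: 14
  H: 16
Molecular formula: C14H16.
Molar mass = 184.282 g/mol.
Mass from H: 16 × 1.008 = 16.128 g/mol.
%H = 16.128 / 184.282 × 100 = 8.75%.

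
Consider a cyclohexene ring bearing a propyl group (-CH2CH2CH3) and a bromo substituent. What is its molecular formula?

Atom tally by fragment:
  cyclohexene ring core → C:6 H:10
  (− 2 ring H displaced by substituents)
  + CH2CH2CH3 → C:3 H:7
  + Br → Br:1
Element totals:
  C: 9
  H: 15
  Br: 1

C9H15Br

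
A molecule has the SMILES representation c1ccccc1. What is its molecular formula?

Atom tally by fragment:
  benzene ring core → C:6 H:6
Element totals:
  C: 6
  H: 6

C6H6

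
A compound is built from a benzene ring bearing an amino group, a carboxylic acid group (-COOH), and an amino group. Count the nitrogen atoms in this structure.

2

Atom tally by fragment:
  benzene ring core → C:6 H:6
  (− 3 ring H displaced by substituents)
  + NH2 → N:1 H:2
  + COOH → C:1 H:1 O:2
  + NH2 → N:1 H:2
Element totals:
  C: 7
  H: 8
  N: 2
  O: 2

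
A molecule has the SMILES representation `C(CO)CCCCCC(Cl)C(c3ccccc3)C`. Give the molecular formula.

Atom tally by fragment:
  HOCH2CH2 → C:2 H:5 O:1
  CH2 → C:1 H:2
  CH2 → C:1 H:2
  CH2 → C:1 H:2
  CH2 → C:1 H:2
  CH2 → C:1 H:2
  CH(Cl) → C:1 H:1 Cl:1
  CH(C6H5) → C:7 H:6
  CH3 → C:1 H:3
Element totals:
  C: 16
  H: 25
  Cl: 1
  O: 1

C16H25ClO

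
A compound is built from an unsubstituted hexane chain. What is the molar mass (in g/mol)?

86.18 g/mol

Atom tally by fragment:
  CH3 → C:1 H:3
  CH2 → C:1 H:2
  CH2 → C:1 H:2
  CH2 → C:1 H:2
  CH2 → C:1 H:2
  CH3 → C:1 H:3
Element totals:
  C: 6
  H: 14
Molecular formula: C6H14.
  M = 6(12.011) + 14(1.008)
    = 72.066 + 14.112 = 86.178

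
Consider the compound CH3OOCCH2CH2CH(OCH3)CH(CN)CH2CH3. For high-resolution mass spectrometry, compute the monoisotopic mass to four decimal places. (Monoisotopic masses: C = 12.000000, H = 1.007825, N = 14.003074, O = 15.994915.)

Element totals:
  C: 10
  H: 17
  N: 1
  O: 3
Molecular formula: C10H17NO3.
  M = 10(12.0) + 17(1.007825) + 14.003074 + 3(15.994915)
    = 120.000000 + 17.133025 + 14.003074 + 47.984745 = 199.120844

199.1208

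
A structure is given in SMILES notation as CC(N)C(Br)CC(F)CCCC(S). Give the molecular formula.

C9H19BrFNS

Atom tally by fragment:
  CH3 → C:1 H:3
  CH(NH2) → C:1 H:3 N:1
  CH(Br) → C:1 H:1 Br:1
  CH2 → C:1 H:2
  CH(F) → C:1 H:1 F:1
  CH2 → C:1 H:2
  CH2 → C:1 H:2
  CH2 → C:1 H:2
  CH2SH → C:1 H:3 S:1
Element totals:
  C: 9
  H: 19
  Br: 1
  F: 1
  N: 1
  S: 1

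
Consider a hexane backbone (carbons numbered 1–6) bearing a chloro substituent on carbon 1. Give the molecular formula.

Atom tally by fragment:
  ClCH2 → C:1 H:2 Cl:1
  CH2 → C:1 H:2
  CH2 → C:1 H:2
  CH2 → C:1 H:2
  CH2 → C:1 H:2
  CH3 → C:1 H:3
Element totals:
  C: 6
  H: 13
  Cl: 1

C6H13Cl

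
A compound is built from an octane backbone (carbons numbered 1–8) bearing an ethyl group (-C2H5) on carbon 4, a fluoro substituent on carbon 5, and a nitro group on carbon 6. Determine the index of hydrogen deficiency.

Atom tally by fragment:
  CH3 → C:1 H:3
  CH2 → C:1 H:2
  CH2 → C:1 H:2
  CH(C2H5) → C:3 H:6
  CH(F) → C:1 H:1 F:1
  CH(NO2) → C:1 H:1 N:1 O:2
  CH2 → C:1 H:2
  CH3 → C:1 H:3
Element totals:
  C: 10
  H: 20
  F: 1
  N: 1
  O: 2
Molecular formula: C10H20FNO2.
DoU = (2C + 2 + N − H − X) / 2 = (2·10 + 2 + 1 − 20 − 1) / 2 = 1.

1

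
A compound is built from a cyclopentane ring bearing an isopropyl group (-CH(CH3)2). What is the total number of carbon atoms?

8

Atom tally by fragment:
  cyclopentane ring core → C:5 H:10
  (− 1 ring H displaced by substituents)
  + CH(CH3)2 → C:3 H:7
Element totals:
  C: 8
  H: 16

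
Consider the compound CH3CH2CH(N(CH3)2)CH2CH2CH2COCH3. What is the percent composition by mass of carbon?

Atom tally by fragment:
  CH3 → C:1 H:3
  CH2 → C:1 H:2
  CH(N(CH3)2) → C:3 H:7 N:1
  CH2 → C:1 H:2
  CH2 → C:1 H:2
  CH2COCH3 → C:3 H:5 O:1
Element totals:
  C: 10
  H: 21
  N: 1
  O: 1
Molecular formula: C10H21NO.
Molar mass = 171.284 g/mol.
Mass from C: 10 × 12.011 = 120.110 g/mol.
%C = 120.110 / 171.284 × 100 = 70.12%.

70.12%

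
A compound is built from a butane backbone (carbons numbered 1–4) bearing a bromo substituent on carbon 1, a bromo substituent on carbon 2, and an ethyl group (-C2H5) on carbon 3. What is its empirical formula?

C3H6Br

Atom tally by fragment:
  BrCH2 → C:1 H:2 Br:1
  CH(Br) → C:1 H:1 Br:1
  CH(C2H5) → C:3 H:6
  CH3 → C:1 H:3
Element totals:
  C: 6
  H: 12
  Br: 2
Molecular formula: C6H12Br2.
gcd of subscripts = 2; dividing each by 2:
  Br: 2/2 = 1
  C: 6/2 = 3
  H: 12/2 = 6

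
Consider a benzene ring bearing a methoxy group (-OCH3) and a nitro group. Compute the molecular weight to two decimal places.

153.14 g/mol

Atom tally by fragment:
  benzene ring core → C:6 H:6
  (− 2 ring H displaced by substituents)
  + OCH3 → C:1 H:3 O:1
  + NO2 → N:1 O:2
Element totals:
  C: 7
  H: 7
  N: 1
  O: 3
Molecular formula: C7H7NO3.
  M = 7(12.011) + 7(1.008) + 14.007 + 3(15.999)
    = 84.077 + 7.056 + 14.007 + 47.997 = 153.137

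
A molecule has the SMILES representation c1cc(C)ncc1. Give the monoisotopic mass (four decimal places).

Atom tally by fragment:
  pyridine ring core → C:5 H:5 N:1
  (− 1 ring H displaced by substituents)
  + CH3 → C:1 H:3
Element totals:
  C: 6
  H: 7
  N: 1
Molecular formula: C6H7N.
  M = 6(12.0) + 7(1.007825) + 14.003074
    = 72.000000 + 7.054775 + 14.003074 = 93.057849

93.0578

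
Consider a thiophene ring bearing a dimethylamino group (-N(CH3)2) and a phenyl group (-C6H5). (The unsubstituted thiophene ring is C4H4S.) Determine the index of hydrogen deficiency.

Atom tally by fragment:
  thiophene ring core → C:4 H:4 S:1
  (− 2 ring H displaced by substituents)
  + N(CH3)2 → N:1 C:2 H:6
  + C6H5 → C:6 H:5
Element totals:
  C: 12
  H: 13
  N: 1
  S: 1
Molecular formula: C12H13NS.
DoU = (2C + 2 + N − H − X) / 2 = (2·12 + 2 + 1 − 13 − 0) / 2 = 7.

7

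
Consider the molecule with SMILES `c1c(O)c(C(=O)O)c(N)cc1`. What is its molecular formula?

C7H7NO3

Atom tally by fragment:
  benzene ring core → C:6 H:6
  (− 3 ring H displaced by substituents)
  + OH → O:1 H:1
  + COOH → C:1 H:1 O:2
  + NH2 → N:1 H:2
Element totals:
  C: 7
  H: 7
  N: 1
  O: 3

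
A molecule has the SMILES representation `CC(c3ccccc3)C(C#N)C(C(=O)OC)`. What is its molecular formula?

Atom tally by fragment:
  CH3 → C:1 H:3
  CH(C6H5) → C:7 H:6
  CH(CN) → C:2 H:1 N:1
  CH2COOCH3 → C:3 H:5 O:2
Element totals:
  C: 13
  H: 15
  N: 1
  O: 2

C13H15NO2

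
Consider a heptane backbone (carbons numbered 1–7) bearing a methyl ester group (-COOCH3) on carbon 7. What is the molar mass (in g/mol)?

Atom tally by fragment:
  CH3 → C:1 H:3
  CH2 → C:1 H:2
  CH2 → C:1 H:2
  CH2 → C:1 H:2
  CH2 → C:1 H:2
  CH2 → C:1 H:2
  CH2COOCH3 → C:3 H:5 O:2
Element totals:
  C: 9
  H: 18
  O: 2
Molecular formula: C9H18O2.
  M = 9(12.011) + 18(1.008) + 2(15.999)
    = 108.099 + 18.144 + 31.998 = 158.241

158.24 g/mol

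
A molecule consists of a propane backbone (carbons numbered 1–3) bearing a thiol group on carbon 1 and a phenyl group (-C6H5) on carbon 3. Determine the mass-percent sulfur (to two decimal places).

21.06%

Atom tally by fragment:
  HSCH2 → C:1 H:3 S:1
  CH2 → C:1 H:2
  CH2C6H5 → C:7 H:7
Element totals:
  C: 9
  H: 12
  S: 1
Molecular formula: C9H12S.
Molar mass = 152.255 g/mol.
Mass from S: 1 × 32.06 = 32.060 g/mol.
%S = 32.060 / 152.255 × 100 = 21.06%.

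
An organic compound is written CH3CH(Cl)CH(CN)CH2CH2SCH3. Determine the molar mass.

Atom tally by fragment:
  CH3 → C:1 H:3
  CH(Cl) → C:1 H:1 Cl:1
  CH(CN) → C:2 H:1 N:1
  CH2 → C:1 H:2
  CH2SCH3 → C:2 H:5 S:1
Element totals:
  C: 7
  H: 12
  Cl: 1
  N: 1
  S: 1
Molecular formula: C7H12ClNS.
  M = 7(12.011) + 12(1.008) + 35.45 + 14.007 + 32.06
    = 84.077 + 12.096 + 35.450 + 14.007 + 32.060 = 177.690

177.69 g/mol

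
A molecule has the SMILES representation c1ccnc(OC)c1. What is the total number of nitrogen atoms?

Atom tally by fragment:
  pyridine ring core → C:5 H:5 N:1
  (− 1 ring H displaced by substituents)
  + OCH3 → C:1 H:3 O:1
Element totals:
  C: 6
  H: 7
  N: 1
  O: 1

1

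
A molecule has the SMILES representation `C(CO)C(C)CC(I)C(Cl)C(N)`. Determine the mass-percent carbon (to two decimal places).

Atom tally by fragment:
  HOCH2CH2 → C:2 H:5 O:1
  CH(CH3) → C:2 H:4
  CH2 → C:1 H:2
  CH(I) → C:1 H:1 I:1
  CH(Cl) → C:1 H:1 Cl:1
  CH2NH2 → C:1 H:4 N:1
Element totals:
  C: 8
  H: 17
  Cl: 1
  I: 1
  N: 1
  O: 1
Molecular formula: C8H17ClINO.
Molar mass = 305.584 g/mol.
Mass from C: 8 × 12.011 = 96.088 g/mol.
%C = 96.088 / 305.584 × 100 = 31.44%.

31.44%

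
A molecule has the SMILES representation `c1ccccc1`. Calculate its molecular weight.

78.11 g/mol

Atom tally by fragment:
  benzene ring core → C:6 H:6
Element totals:
  C: 6
  H: 6
Molecular formula: C6H6.
  M = 6(12.011) + 6(1.008)
    = 72.066 + 6.048 = 78.114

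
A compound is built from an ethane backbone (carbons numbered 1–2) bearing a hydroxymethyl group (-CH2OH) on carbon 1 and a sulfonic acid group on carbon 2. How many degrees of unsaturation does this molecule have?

Atom tally by fragment:
  HOCH2CH2 → C:2 H:5 O:1
  CH2SO3H → C:1 H:3 S:1 O:3
Element totals:
  C: 3
  H: 8
  O: 4
  S: 1
Molecular formula: C3H8O4S.
DoU = (2C + 2 + N − H − X) / 2 = (2·3 + 2 + 0 − 8 − 0) / 2 = 0.

0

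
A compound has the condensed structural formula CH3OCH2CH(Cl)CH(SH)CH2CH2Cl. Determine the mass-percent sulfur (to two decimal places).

15.78%

Element totals:
  C: 6
  H: 12
  Cl: 2
  O: 1
  S: 1
Molecular formula: C6H12Cl2OS.
Molar mass = 203.121 g/mol.
Mass from S: 1 × 32.06 = 32.060 g/mol.
%S = 32.060 / 203.121 × 100 = 15.78%.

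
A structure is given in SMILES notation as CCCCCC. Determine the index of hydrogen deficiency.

Atom tally by fragment:
  CH3 → C:1 H:3
  CH2 → C:1 H:2
  CH2 → C:1 H:2
  CH2 → C:1 H:2
  CH2 → C:1 H:2
  CH3 → C:1 H:3
Element totals:
  C: 6
  H: 14
Molecular formula: C6H14.
DoU = (2C + 2 + N − H − X) / 2 = (2·6 + 2 + 0 − 14 − 0) / 2 = 0.

0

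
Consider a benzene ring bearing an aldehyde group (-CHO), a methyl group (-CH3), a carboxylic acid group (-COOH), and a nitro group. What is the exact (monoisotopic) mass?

209.0324

Atom tally by fragment:
  benzene ring core → C:6 H:6
  (− 4 ring H displaced by substituents)
  + CHO → C:1 H:1 O:1
  + CH3 → C:1 H:3
  + COOH → C:1 H:1 O:2
  + NO2 → N:1 O:2
Element totals:
  C: 9
  H: 7
  N: 1
  O: 5
Molecular formula: C9H7NO5.
  M = 9(12.0) + 7(1.007825) + 14.003074 + 5(15.994915)
    = 108.000000 + 7.054775 + 14.003074 + 79.974575 = 209.032424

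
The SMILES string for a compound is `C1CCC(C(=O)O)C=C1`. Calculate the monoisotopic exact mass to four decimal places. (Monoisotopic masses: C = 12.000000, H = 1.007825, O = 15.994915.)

126.0681

Atom tally by fragment:
  cyclohexene ring core → C:6 H:10
  (− 1 ring H displaced by substituents)
  + COOH → C:1 H:1 O:2
Element totals:
  C: 7
  H: 10
  O: 2
Molecular formula: C7H10O2.
  M = 7(12.0) + 10(1.007825) + 2(15.994915)
    = 84.000000 + 10.078250 + 31.989830 = 126.068080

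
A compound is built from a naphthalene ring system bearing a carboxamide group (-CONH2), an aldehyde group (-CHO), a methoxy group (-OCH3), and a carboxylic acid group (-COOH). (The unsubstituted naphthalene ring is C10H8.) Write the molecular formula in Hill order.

Atom tally by fragment:
  naphthalene ring system core → C:10 H:8
  (− 4 ring H displaced by substituents)
  + CONH2 → C:1 H:2 O:1 N:1
  + CHO → C:1 H:1 O:1
  + OCH3 → C:1 H:3 O:1
  + COOH → C:1 H:1 O:2
Element totals:
  C: 14
  H: 11
  N: 1
  O: 5

C14H11NO5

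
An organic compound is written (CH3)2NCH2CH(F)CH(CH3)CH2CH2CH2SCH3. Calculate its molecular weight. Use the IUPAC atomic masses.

207.35 g/mol

Atom tally by fragment:
  (CH3)2NCH2 → C:3 H:8 N:1
  CH(F) → C:1 H:1 F:1
  CH(CH3) → C:2 H:4
  CH2 → C:1 H:2
  CH2 → C:1 H:2
  CH2SCH3 → C:2 H:5 S:1
Element totals:
  C: 10
  H: 22
  F: 1
  N: 1
  S: 1
Molecular formula: C10H22FNS.
  M = 10(12.011) + 22(1.008) + 18.998 + 14.007 + 32.06
    = 120.110 + 22.176 + 18.998 + 14.007 + 32.060 = 207.351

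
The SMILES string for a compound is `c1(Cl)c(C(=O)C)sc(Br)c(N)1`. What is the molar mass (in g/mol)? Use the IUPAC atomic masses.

Atom tally by fragment:
  thiophene ring core → C:4 H:4 S:1
  (− 4 ring H displaced by substituents)
  + Cl → Cl:1
  + COCH3 → C:2 H:3 O:1
  + Br → Br:1
  + NH2 → N:1 H:2
Element totals:
  C: 6
  H: 5
  Br: 1
  Cl: 1
  N: 1
  O: 1
  S: 1
Molecular formula: C6H5BrClNOS.
  M = 6(12.011) + 5(1.008) + 79.904 + 35.45 + 14.007 + 15.999 + 32.06
    = 72.066 + 5.040 + 79.904 + 35.450 + 14.007 + 15.999 + 32.060 = 254.526

254.53 g/mol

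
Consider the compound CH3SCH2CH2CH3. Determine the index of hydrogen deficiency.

Element totals:
  C: 4
  H: 10
  S: 1
Molecular formula: C4H10S.
DoU = (2C + 2 + N − H − X) / 2 = (2·4 + 2 + 0 − 10 − 0) / 2 = 0.

0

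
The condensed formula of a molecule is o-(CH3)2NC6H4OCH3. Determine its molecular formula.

C9H13NO

Atom tally by fragment:
  benzene ring core → C:6 H:6
  (− 2 ring H displaced by substituents)
  + N(CH3)2 → N:1 C:2 H:6
  + OCH3 → C:1 H:3 O:1
Element totals:
  C: 9
  H: 13
  N: 1
  O: 1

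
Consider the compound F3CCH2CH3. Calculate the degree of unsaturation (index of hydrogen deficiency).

Atom tally by fragment:
  F3CCH2 → C:2 H:2 F:3
  CH3 → C:1 H:3
Element totals:
  C: 3
  H: 5
  F: 3
Molecular formula: C3H5F3.
DoU = (2C + 2 + N − H − X) / 2 = (2·3 + 2 + 0 − 5 − 3) / 2 = 0.

0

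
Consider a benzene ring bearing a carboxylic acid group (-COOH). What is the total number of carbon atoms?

7

Atom tally by fragment:
  benzene ring core → C:6 H:6
  (− 1 ring H displaced by substituents)
  + COOH → C:1 H:1 O:2
Element totals:
  C: 7
  H: 6
  O: 2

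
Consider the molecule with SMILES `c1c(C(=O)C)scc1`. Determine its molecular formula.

Atom tally by fragment:
  thiophene ring core → C:4 H:4 S:1
  (− 1 ring H displaced by substituents)
  + COCH3 → C:2 H:3 O:1
Element totals:
  C: 6
  H: 6
  O: 1
  S: 1

C6H6OS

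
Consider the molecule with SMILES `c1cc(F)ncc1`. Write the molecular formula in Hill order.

Atom tally by fragment:
  pyridine ring core → C:5 H:5 N:1
  (− 1 ring H displaced by substituents)
  + F → F:1
Element totals:
  C: 5
  H: 4
  F: 1
  N: 1

C5H4FN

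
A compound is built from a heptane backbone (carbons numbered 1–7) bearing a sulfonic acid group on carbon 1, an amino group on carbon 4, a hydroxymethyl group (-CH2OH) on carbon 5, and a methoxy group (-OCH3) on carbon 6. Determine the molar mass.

Atom tally by fragment:
  HO3SCH2 → C:1 H:3 S:1 O:3
  CH2 → C:1 H:2
  CH2 → C:1 H:2
  CH(NH2) → C:1 H:3 N:1
  CH(CH2OH) → C:2 H:4 O:1
  CH(OCH3) → C:2 H:4 O:1
  CH3 → C:1 H:3
Element totals:
  C: 9
  H: 21
  N: 1
  O: 5
  S: 1
Molecular formula: C9H21NO5S.
  M = 9(12.011) + 21(1.008) + 14.007 + 5(15.999) + 32.06
    = 108.099 + 21.168 + 14.007 + 79.995 + 32.060 = 255.329

255.33 g/mol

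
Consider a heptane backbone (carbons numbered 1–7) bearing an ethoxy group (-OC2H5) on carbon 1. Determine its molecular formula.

C9H20O

Atom tally by fragment:
  C2H5OCH2 → C:3 H:7 O:1
  CH2 → C:1 H:2
  CH2 → C:1 H:2
  CH2 → C:1 H:2
  CH2 → C:1 H:2
  CH2 → C:1 H:2
  CH3 → C:1 H:3
Element totals:
  C: 9
  H: 20
  O: 1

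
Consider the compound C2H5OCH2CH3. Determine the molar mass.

74.12 g/mol

Atom tally by fragment:
  C2H5OCH2 → C:3 H:7 O:1
  CH3 → C:1 H:3
Element totals:
  C: 4
  H: 10
  O: 1
Molecular formula: C4H10O.
  M = 4(12.011) + 10(1.008) + 15.999
    = 48.044 + 10.080 + 15.999 = 74.123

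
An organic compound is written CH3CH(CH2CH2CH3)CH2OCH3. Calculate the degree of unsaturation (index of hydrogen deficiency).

Atom tally by fragment:
  CH3 → C:1 H:3
  CH(CH2CH2CH3) → C:4 H:8
  CH2OCH3 → C:2 H:5 O:1
Element totals:
  C: 7
  H: 16
  O: 1
Molecular formula: C7H16O.
DoU = (2C + 2 + N − H − X) / 2 = (2·7 + 2 + 0 − 16 − 0) / 2 = 0.

0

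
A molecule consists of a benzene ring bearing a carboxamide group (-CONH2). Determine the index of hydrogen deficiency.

Atom tally by fragment:
  benzene ring core → C:6 H:6
  (− 1 ring H displaced by substituents)
  + CONH2 → C:1 H:2 O:1 N:1
Element totals:
  C: 7
  H: 7
  N: 1
  O: 1
Molecular formula: C7H7NO.
DoU = (2C + 2 + N − H − X) / 2 = (2·7 + 2 + 1 − 7 − 0) / 2 = 5.

5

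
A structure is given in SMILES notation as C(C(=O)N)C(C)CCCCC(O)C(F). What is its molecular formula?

Atom tally by fragment:
  H2NOCCH2 → C:2 H:4 O:1 N:1
  CH(CH3) → C:2 H:4
  CH2 → C:1 H:2
  CH2 → C:1 H:2
  CH2 → C:1 H:2
  CH2 → C:1 H:2
  CH(OH) → C:1 H:2 O:1
  CH2F → C:1 H:2 F:1
Element totals:
  C: 10
  H: 20
  F: 1
  N: 1
  O: 2

C10H20FNO2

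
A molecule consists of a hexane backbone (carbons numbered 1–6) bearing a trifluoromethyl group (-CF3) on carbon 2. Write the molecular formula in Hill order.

Atom tally by fragment:
  CH3 → C:1 H:3
  CH(CF3) → C:2 H:1 F:3
  CH2 → C:1 H:2
  CH2 → C:1 H:2
  CH2 → C:1 H:2
  CH3 → C:1 H:3
Element totals:
  C: 7
  H: 13
  F: 3

C7H13F3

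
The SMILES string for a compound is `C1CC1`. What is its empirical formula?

Atom tally by fragment:
  cyclopropane ring core → C:3 H:6
Element totals:
  C: 3
  H: 6
Molecular formula: C3H6.
gcd of subscripts = 3; dividing each by 3:
  C: 3/3 = 1
  H: 6/3 = 2

CH2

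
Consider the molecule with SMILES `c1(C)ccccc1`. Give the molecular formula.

Atom tally by fragment:
  benzene ring core → C:6 H:6
  (− 1 ring H displaced by substituents)
  + CH3 → C:1 H:3
Element totals:
  C: 7
  H: 8

C7H8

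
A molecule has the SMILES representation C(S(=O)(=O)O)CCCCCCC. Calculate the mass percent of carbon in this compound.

Atom tally by fragment:
  HO3SCH2 → C:1 H:3 S:1 O:3
  CH2 → C:1 H:2
  CH2 → C:1 H:2
  CH2 → C:1 H:2
  CH2 → C:1 H:2
  CH2 → C:1 H:2
  CH2 → C:1 H:2
  CH3 → C:1 H:3
Element totals:
  C: 8
  H: 18
  O: 3
  S: 1
Molecular formula: C8H18O3S.
Molar mass = 194.289 g/mol.
Mass from C: 8 × 12.011 = 96.088 g/mol.
%C = 96.088 / 194.289 × 100 = 49.46%.

49.46%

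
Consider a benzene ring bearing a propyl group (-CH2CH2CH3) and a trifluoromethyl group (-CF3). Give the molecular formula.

C10H11F3

Atom tally by fragment:
  benzene ring core → C:6 H:6
  (− 2 ring H displaced by substituents)
  + CH2CH2CH3 → C:3 H:7
  + CF3 → C:1 F:3
Element totals:
  C: 10
  H: 11
  F: 3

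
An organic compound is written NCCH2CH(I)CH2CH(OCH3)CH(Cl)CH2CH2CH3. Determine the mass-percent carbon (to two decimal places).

Element totals:
  C: 10
  H: 17
  Cl: 1
  I: 1
  N: 1
  O: 1
Molecular formula: C10H17ClINO.
Molar mass = 329.606 g/mol.
Mass from C: 10 × 12.011 = 120.110 g/mol.
%C = 120.110 / 329.606 × 100 = 36.44%.

36.44%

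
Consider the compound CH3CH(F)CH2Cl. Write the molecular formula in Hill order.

Atom tally by fragment:
  CH3 → C:1 H:3
  CH(F) → C:1 H:1 F:1
  CH2Cl → C:1 H:2 Cl:1
Element totals:
  C: 3
  H: 6
  Cl: 1
  F: 1

C3H6ClF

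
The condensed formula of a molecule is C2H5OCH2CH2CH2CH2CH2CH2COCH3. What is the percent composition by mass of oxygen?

Element totals:
  C: 10
  H: 20
  O: 2
Molecular formula: C10H20O2.
Molar mass = 172.268 g/mol.
Mass from O: 2 × 15.999 = 31.998 g/mol.
%O = 31.998 / 172.268 × 100 = 18.57%.

18.57%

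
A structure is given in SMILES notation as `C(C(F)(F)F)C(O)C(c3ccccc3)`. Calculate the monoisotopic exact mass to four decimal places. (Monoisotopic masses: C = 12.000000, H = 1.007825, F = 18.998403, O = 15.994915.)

204.0762

Atom tally by fragment:
  F3CCH2 → C:2 H:2 F:3
  CH(OH) → C:1 H:2 O:1
  CH2C6H5 → C:7 H:7
Element totals:
  C: 10
  H: 11
  F: 3
  O: 1
Molecular formula: C10H11F3O.
  M = 10(12.0) + 11(1.007825) + 3(18.998403) + 15.994915
    = 120.000000 + 11.086075 + 56.995209 + 15.994915 = 204.076199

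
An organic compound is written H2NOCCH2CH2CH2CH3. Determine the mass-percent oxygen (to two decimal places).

15.82%

Atom tally by fragment:
  H2NOCCH2 → C:2 H:4 O:1 N:1
  CH2 → C:1 H:2
  CH2 → C:1 H:2
  CH3 → C:1 H:3
Element totals:
  C: 5
  H: 11
  N: 1
  O: 1
Molecular formula: C5H11NO.
Molar mass = 101.149 g/mol.
Mass from O: 1 × 15.999 = 15.999 g/mol.
%O = 15.999 / 101.149 × 100 = 15.82%.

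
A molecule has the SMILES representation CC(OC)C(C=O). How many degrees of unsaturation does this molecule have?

Atom tally by fragment:
  CH3 → C:1 H:3
  CH(OCH3) → C:2 H:4 O:1
  CH2CHO → C:2 H:3 O:1
Element totals:
  C: 5
  H: 10
  O: 2
Molecular formula: C5H10O2.
DoU = (2C + 2 + N − H − X) / 2 = (2·5 + 2 + 0 − 10 − 0) / 2 = 1.

1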